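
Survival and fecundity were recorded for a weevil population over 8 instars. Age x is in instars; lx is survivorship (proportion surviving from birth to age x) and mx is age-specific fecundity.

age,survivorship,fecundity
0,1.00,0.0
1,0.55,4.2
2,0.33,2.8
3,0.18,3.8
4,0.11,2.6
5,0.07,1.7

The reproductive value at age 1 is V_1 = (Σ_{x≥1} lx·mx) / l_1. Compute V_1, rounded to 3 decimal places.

lx·mx for x ≥ 1: 2.31, 0.924, 0.684, 0.286, 0.119 → sum = 4.323
V_1 = 4.323 / l_1 = 4.323 / 0.55 = 7.86 → 7.860

7.860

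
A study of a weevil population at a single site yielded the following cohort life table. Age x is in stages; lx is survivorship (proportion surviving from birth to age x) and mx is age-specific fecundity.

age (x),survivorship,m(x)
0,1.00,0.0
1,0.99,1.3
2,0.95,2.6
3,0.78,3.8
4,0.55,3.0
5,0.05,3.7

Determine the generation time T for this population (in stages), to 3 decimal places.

2.647

lx·mx: 0, 1.287, 2.47, 2.964, 1.65, 0.185 → R0 = 8.556
x·lx·mx: 0, 1.287, 4.94, 8.892, 6.6, 0.925 → Σ = 22.644
T = 22.644 / 8.556 = 2.646564… → 2.647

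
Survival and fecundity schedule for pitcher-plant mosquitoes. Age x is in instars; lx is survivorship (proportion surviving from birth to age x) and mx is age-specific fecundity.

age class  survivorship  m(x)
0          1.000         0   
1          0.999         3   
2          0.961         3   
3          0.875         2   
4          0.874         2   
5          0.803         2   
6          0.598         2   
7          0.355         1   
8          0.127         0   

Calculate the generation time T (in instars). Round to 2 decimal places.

lx·mx: 0, 2.997, 2.883, 1.75, 1.748, 1.606, 1.196, 0.355, 0 → R0 = 12.535
x·lx·mx: 0, 2.997, 5.766, 5.25, 6.992, 8.03, 7.176, 2.485, 0 → Σ = 38.696
T = 38.696 / 12.535 = 3.087036… → 3.09

3.09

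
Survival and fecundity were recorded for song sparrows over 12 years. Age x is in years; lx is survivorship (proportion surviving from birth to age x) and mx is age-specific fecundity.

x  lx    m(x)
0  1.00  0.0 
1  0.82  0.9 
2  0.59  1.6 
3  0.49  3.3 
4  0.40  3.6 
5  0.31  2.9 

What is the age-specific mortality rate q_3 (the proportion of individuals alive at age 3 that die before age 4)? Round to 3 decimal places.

0.184

q_3 = (l_3 − l_4) / l_3 = (0.49 − 0.4) / 0.49
     = 0.09 / 0.49 = 0.183673… → 0.184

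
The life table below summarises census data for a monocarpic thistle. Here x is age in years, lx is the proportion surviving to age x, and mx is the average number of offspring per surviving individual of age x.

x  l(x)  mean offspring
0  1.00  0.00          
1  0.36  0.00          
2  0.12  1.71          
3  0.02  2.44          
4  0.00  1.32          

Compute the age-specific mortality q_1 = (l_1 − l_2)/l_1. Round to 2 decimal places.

0.67

q_1 = (l_1 − l_2) / l_1 = (0.36 − 0.12) / 0.36
     = 0.24 / 0.36 = 0.666667… → 0.67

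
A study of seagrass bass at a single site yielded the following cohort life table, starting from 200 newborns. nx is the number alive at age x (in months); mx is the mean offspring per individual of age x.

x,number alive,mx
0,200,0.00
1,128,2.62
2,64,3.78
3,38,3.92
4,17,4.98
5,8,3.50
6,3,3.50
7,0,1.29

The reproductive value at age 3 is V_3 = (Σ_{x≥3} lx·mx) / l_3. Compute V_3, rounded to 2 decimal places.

7.16

lx = nx/n0 = nx/200: 1, 0.64, 0.32, 0.19, 0.085, 0.04, 0.015, 0
lx·mx for x ≥ 3: 0.7448, 0.4233, 0.14, 0.0525, 0 → sum = 1.3606
V_3 = 1.3606 / l_3 = 1.3606 / 0.19 = 7.161053… → 7.16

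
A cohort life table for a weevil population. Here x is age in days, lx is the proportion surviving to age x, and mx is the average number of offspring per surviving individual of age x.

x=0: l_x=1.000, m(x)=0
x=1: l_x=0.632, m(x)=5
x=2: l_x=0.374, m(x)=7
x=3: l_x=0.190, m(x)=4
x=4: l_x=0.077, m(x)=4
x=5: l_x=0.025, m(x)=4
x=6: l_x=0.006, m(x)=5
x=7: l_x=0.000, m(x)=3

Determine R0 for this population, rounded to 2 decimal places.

lx·mx by age: 0, 3.16, 2.618, 0.76, 0.308, 0.1, 0.03, 0
R0 = Σ lx·mx = 6.976 → 6.98

6.98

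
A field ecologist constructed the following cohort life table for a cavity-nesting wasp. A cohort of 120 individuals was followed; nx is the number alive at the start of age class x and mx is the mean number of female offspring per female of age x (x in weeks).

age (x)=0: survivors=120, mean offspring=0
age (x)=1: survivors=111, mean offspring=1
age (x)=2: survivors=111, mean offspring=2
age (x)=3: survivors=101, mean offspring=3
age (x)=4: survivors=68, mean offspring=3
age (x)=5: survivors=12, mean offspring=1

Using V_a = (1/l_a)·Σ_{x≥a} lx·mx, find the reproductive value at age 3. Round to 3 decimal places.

lx = nx/n0 = nx/120: 1, 0.925, 0.925, 0.84167…, 0.56667…, 0.1
lx·mx for x ≥ 3: 2.525…, 1.7…, 0.1 → sum = 4.325…
V_3 = 4.325… / l_3 = 4.325… / 0.841667… = 5.138614… → 5.139

5.139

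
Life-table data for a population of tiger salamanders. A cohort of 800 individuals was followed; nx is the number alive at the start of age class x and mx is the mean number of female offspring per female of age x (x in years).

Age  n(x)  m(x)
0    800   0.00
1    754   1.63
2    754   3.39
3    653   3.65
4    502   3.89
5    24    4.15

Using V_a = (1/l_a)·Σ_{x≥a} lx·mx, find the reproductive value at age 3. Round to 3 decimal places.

6.793

lx = nx/n0 = nx/800: 1, 0.9425, 0.9425, 0.81625, 0.6275, 0.03
lx·mx for x ≥ 3: 2.979313…, 2.440975, 0.1245 → sum = 5.544788…
V_3 = 5.544788… / l_3 = 5.544788… / 0.81625 = 6.793002… → 6.793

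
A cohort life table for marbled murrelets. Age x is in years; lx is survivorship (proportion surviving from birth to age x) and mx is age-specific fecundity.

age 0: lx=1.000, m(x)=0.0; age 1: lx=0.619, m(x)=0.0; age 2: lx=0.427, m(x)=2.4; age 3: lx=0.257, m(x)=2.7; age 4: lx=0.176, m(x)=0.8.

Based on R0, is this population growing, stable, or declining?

R0 = Σ lx·mx = 0 + 0 + 1.0248 + 0.6939 + 0.1408 = 1.8595
R0 > 1, so the population is growing.

growing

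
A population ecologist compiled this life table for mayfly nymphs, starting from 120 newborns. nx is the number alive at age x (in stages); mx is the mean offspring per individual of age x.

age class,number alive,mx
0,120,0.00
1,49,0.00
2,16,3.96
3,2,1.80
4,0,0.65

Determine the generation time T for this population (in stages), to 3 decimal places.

2.054

lx = nx/n0 = nx/120: 1, 0.40833…, 0.13333…, 0.01667…, 0
lx·mx: 0, 0, 0.528…, 0.03…, 0 → R0 = 0.558…
x·lx·mx: 0, 0, 1.056…, 0.09…, 0 → Σ = 1.146…
T = 1.146… / 0.558… = 2.053763… → 2.054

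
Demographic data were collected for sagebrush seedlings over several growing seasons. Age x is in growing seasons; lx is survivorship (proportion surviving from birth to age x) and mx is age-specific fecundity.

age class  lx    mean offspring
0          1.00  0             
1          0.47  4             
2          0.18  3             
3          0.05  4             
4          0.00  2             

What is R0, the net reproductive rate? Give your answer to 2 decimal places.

2.62

lx·mx by age: 0, 1.88, 0.54, 0.2, 0
R0 = Σ lx·mx = 2.62 → 2.62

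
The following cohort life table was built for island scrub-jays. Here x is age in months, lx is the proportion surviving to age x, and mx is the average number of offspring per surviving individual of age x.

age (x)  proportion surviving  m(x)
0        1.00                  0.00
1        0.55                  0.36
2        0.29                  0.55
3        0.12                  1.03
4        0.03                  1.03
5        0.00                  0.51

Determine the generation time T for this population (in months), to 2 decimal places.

lx·mx: 0, 0.198, 0.1595, 0.1236, 0.0309, 0 → R0 = 0.512
x·lx·mx: 0, 0.198, 0.319, 0.3708, 0.1236, 0 → Σ = 1.0114
T = 1.0114 / 0.512 = 1.975391… → 1.98

1.98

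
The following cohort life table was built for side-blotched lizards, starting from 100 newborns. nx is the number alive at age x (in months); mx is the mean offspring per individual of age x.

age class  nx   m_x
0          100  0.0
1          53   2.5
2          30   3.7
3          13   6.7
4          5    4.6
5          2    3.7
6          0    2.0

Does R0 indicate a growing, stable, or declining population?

lx = nx/n0 = nx/100: 1, 0.53, 0.3, 0.13, 0.05, 0.02, 0
R0 = Σ lx·mx = 0 + 1.325 + 1.11 + 0.871 + 0.23 + 0.074 + 0 = 3.61
R0 > 1, so the population is growing.

growing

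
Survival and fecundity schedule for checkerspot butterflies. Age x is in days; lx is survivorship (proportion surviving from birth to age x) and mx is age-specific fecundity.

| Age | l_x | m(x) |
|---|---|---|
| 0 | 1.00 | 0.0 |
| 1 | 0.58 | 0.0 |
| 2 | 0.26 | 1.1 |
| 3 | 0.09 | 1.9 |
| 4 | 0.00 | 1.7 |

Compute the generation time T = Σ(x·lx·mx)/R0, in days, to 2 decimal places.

lx·mx: 0, 0, 0.286, 0.171, 0 → R0 = 0.457
x·lx·mx: 0, 0, 0.572, 0.513, 0 → Σ = 1.085
T = 1.085 / 0.457 = 2.374179… → 2.37

2.37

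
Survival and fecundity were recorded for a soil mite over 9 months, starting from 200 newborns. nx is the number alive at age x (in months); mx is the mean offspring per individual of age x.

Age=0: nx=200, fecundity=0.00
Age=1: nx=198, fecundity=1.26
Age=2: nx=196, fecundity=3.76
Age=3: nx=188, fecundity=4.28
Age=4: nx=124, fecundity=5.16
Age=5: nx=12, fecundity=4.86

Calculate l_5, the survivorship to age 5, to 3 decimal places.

l_5 = n_5/n_0 = 12/200 = 0.06 → 0.060

0.060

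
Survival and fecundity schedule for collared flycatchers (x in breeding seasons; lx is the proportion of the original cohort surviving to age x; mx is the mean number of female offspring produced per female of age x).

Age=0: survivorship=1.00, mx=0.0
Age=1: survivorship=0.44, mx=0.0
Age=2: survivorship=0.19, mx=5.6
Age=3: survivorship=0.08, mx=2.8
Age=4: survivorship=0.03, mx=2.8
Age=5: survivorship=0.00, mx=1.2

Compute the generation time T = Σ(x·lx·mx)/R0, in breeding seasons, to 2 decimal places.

2.29

lx·mx: 0, 0, 1.064, 0.224, 0.084, 0 → R0 = 1.372
x·lx·mx: 0, 0, 2.128, 0.672, 0.336, 0 → Σ = 3.136
T = 3.136 / 1.372 = 2.285714… → 2.29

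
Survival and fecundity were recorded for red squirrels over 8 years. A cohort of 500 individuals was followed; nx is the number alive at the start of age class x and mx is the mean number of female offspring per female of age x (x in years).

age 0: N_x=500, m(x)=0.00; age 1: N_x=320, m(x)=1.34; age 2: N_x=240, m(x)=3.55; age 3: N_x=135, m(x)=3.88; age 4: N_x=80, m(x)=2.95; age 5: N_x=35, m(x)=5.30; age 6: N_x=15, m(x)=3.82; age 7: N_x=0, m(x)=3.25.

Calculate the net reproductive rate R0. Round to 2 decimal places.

lx = nx/n0 = nx/500: 1, 0.64, 0.48, 0.27, 0.16, 0.07, 0.03, 0
lx·mx by age: 0, 0.8576, 1.704, 1.0476, 0.472, 0.371, 0.1146, 0
R0 = Σ lx·mx = 4.5668 → 4.57

4.57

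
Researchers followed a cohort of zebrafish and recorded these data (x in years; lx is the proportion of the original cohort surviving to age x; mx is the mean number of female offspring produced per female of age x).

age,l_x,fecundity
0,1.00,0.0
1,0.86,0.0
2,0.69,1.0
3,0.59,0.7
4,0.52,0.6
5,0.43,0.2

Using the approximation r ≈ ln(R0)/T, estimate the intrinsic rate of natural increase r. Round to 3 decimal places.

R0 = Σ lx·mx = 0 + 0 + 0.69 + 0.413 + 0.312 + 0.086 = 1.501
Σ x·lx·mx = 4.297; T = 4.297/1.501 = 2.86276…
r ≈ ln(R0)/T = ln(1.501)/2.86276… = 0.14187… → 0.142

0.142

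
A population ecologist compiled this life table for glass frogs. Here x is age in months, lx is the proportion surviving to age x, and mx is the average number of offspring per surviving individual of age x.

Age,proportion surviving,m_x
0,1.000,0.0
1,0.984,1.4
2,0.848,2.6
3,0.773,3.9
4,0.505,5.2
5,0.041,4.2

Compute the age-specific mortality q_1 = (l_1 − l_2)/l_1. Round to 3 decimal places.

0.138

q_1 = (l_1 − l_2) / l_1 = (0.984 − 0.848) / 0.984
     = 0.136 / 0.984 = 0.138211… → 0.138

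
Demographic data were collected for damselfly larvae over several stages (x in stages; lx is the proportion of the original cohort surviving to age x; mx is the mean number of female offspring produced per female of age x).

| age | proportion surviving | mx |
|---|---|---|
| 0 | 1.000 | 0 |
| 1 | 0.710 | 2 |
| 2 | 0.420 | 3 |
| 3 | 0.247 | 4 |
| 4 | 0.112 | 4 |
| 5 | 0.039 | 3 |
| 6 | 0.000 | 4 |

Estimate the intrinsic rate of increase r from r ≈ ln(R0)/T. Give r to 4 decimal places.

R0 = Σ lx·mx = 0 + 1.42 + 1.26 + 0.988 + 0.448 + 0.117 + 0 = 4.233
Σ x·lx·mx = 9.281; T = 9.281/4.233 = 2.19253…
r ≈ ln(R0)/T = ln(4.233)/2.19253… = 0.658102… → 0.6581

0.6581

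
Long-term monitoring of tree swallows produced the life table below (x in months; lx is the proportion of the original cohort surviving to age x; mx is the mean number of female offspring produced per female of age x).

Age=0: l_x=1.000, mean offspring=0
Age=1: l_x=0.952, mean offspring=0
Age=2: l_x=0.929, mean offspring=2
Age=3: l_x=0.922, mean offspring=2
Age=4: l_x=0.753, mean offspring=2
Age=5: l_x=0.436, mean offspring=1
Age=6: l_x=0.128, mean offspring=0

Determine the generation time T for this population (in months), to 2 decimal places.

lx·mx: 0, 0, 1.858, 1.844, 1.506, 0.436, 0 → R0 = 5.644
x·lx·mx: 0, 0, 3.716, 5.532, 6.024, 2.18, 0 → Σ = 17.452
T = 17.452 / 5.644 = 3.092133… → 3.09

3.09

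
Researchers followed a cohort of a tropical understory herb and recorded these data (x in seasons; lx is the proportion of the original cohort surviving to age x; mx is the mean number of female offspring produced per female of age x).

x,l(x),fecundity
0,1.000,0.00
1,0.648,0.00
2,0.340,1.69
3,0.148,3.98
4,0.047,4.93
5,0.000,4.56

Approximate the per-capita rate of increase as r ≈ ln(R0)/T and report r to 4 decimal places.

0.1210

R0 = Σ lx·mx = 0 + 0 + 0.5746 + 0.58904 + 0.23171 + 0 = 1.39535
Σ x·lx·mx = 3.84316; T = 3.84316/1.39535 = 2.75426…
r ≈ ln(R0)/T = ln(1.39535)/2.75426… = 0.120956… → 0.1210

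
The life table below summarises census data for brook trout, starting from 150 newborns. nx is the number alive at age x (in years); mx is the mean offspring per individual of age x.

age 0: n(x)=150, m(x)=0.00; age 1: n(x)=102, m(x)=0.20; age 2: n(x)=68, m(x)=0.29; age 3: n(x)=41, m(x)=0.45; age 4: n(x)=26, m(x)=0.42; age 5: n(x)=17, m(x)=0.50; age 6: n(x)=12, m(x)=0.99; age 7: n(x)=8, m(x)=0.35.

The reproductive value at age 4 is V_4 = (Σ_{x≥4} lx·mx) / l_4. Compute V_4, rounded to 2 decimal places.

1.31

lx = nx/n0 = nx/150: 1, 0.68, 0.45333…, 0.27333…, 0.17333…, 0.11333…, 0.08, 0.05333…
lx·mx for x ≥ 4: 0.0728…, 0.056667…, 0.0792, 0.018667… → sum = 0.227333…
V_4 = 0.227333… / l_4 = 0.227333… / 0.173333… = 1.311538… → 1.31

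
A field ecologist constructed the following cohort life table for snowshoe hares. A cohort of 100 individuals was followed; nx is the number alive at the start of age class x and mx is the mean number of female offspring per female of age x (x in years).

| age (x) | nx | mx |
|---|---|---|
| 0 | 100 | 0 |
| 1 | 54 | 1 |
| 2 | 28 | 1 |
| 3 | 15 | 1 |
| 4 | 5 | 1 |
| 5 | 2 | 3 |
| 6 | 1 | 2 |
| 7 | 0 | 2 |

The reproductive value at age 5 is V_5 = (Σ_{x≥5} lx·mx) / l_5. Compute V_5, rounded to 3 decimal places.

4.000

lx = nx/n0 = nx/100: 1, 0.54, 0.28, 0.15, 0.05, 0.02, 0.01, 0
lx·mx for x ≥ 5: 0.06, 0.02, 0 → sum = 0.08
V_5 = 0.08 / l_5 = 0.08 / 0.02 = 4 → 4.000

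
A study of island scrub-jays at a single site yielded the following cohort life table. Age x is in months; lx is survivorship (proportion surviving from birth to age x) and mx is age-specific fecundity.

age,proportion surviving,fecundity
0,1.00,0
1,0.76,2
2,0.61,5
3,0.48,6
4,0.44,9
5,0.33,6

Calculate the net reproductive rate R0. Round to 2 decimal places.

13.39

lx·mx by age: 0, 1.52, 3.05, 2.88, 3.96, 1.98
R0 = Σ lx·mx = 13.39 → 13.39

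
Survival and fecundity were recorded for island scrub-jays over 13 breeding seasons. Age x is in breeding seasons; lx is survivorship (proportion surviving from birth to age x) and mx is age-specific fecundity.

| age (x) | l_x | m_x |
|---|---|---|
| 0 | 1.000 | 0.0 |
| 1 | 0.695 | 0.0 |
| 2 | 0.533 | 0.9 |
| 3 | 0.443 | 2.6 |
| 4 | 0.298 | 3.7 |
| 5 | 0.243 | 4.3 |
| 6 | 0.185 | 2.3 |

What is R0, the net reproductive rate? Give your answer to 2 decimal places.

4.20

lx·mx by age: 0, 0, 0.4797, 1.1518, 1.1026, 1.0449, 0.4255
R0 = Σ lx·mx = 4.2045 → 4.20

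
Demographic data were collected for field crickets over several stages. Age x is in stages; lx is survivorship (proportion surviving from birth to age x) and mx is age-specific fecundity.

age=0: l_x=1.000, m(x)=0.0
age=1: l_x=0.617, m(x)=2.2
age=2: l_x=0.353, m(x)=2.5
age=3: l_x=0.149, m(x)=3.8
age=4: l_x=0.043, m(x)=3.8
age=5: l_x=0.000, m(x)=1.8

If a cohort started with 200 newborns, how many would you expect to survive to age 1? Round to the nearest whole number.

123

Expected survivors = N0 · l_1 = 200 × 0.617 = 123.4 → 123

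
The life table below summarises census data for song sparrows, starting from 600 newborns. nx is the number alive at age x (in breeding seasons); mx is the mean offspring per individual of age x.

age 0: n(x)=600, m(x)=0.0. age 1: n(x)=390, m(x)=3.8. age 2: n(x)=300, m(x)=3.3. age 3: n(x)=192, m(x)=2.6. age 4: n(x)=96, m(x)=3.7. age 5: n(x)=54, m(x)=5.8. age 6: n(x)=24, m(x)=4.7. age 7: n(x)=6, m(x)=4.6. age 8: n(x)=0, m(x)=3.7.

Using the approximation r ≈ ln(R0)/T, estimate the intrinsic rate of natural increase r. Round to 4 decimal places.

lx = nx/n0 = nx/600: 1, 0.65, 0.5, 0.32, 0.16, 0.09, 0.04, 0.01, 0
R0 = Σ lx·mx = 0 + 2.47 + 1.65 + 0.832 + 0.592 + 0.522 + 0.188 + 0.046 + 0 = 6.3
Σ x·lx·mx = 14.694; T = 14.694/6.3 = 2.33238…
r ≈ ln(R0)/T = ln(6.3)/2.33238… = 0.789129… → 0.7891

0.7891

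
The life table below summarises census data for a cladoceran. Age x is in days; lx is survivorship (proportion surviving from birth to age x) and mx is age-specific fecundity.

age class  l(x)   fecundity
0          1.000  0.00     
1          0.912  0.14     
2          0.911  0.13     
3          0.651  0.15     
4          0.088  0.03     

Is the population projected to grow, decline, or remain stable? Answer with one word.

R0 = Σ lx·mx = 0 + 0.12768 + 0.11843 + 0.09765 + 0.00264 = 0.3464
R0 < 1, so the population is declining.

declining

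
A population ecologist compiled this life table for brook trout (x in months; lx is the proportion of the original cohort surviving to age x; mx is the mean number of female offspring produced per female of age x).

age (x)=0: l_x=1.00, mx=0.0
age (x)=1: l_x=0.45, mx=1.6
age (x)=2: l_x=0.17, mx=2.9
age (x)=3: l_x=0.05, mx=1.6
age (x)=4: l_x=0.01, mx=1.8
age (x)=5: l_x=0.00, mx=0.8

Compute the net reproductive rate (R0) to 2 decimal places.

1.31

lx·mx by age: 0, 0.72, 0.493, 0.08, 0.018, 0
R0 = Σ lx·mx = 1.311 → 1.31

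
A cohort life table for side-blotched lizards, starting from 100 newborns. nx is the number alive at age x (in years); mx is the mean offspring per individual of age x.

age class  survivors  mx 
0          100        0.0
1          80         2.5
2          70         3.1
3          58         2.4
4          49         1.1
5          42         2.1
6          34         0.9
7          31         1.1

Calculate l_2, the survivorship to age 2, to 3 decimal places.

l_2 = n_2/n_0 = 70/100 = 0.7 → 0.700

0.700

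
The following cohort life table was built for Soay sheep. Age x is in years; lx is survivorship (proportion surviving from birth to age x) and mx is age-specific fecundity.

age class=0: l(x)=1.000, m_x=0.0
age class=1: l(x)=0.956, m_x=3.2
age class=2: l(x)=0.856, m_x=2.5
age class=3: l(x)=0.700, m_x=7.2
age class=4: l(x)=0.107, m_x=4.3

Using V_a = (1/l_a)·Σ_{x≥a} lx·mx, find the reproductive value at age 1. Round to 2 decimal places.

11.19

lx·mx for x ≥ 1: 3.0592, 2.14, 5.04, 0.4601 → sum = 10.6993
V_1 = 10.6993 / l_1 = 10.6993 / 0.956 = 11.191736… → 11.19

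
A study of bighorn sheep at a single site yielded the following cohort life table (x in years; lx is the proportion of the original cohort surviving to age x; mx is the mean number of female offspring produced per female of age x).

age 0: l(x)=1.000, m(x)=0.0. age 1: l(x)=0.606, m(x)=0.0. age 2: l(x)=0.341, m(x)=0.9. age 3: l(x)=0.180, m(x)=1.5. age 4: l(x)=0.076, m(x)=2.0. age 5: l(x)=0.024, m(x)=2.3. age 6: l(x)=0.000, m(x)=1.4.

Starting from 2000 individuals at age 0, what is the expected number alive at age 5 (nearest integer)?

48

Expected survivors = N0 · l_5 = 2000 × 0.024 = 48 → 48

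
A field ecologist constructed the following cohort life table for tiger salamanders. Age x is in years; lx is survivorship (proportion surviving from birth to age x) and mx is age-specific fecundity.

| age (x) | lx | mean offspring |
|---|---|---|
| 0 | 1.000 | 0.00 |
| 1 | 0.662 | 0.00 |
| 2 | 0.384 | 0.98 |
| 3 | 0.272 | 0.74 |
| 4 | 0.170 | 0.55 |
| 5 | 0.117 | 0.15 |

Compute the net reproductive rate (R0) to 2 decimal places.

lx·mx by age: 0, 0, 0.37632, 0.20128, 0.0935, 0.01755
R0 = Σ lx·mx = 0.68865 → 0.69

0.69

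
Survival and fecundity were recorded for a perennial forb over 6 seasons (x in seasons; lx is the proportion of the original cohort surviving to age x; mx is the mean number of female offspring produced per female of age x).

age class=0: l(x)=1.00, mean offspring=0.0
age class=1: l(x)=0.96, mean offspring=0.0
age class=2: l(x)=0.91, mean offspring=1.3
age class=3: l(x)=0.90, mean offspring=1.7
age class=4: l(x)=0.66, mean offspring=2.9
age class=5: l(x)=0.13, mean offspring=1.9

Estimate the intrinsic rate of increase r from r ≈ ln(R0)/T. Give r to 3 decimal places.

R0 = Σ lx·mx = 0 + 0 + 1.183 + 1.53 + 1.914 + 0.247 = 4.874
Σ x·lx·mx = 15.847; T = 15.847/4.874 = 3.25133…
r ≈ ln(R0)/T = ln(4.874)/3.25133… = 0.48716… → 0.487

0.487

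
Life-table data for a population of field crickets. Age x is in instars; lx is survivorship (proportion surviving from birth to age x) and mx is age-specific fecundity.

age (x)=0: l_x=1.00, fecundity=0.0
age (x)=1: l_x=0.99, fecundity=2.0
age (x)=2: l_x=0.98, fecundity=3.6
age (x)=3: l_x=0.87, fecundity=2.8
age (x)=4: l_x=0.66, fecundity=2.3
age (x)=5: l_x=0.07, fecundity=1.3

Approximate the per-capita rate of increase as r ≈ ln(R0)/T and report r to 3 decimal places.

R0 = Σ lx·mx = 0 + 1.98 + 3.528 + 2.436 + 1.518 + 0.091 = 9.553
Σ x·lx·mx = 22.871; T = 22.871/9.553 = 2.39412…
r ≈ ln(R0)/T = ln(9.553)/2.39412… = 0.94267… → 0.943

0.943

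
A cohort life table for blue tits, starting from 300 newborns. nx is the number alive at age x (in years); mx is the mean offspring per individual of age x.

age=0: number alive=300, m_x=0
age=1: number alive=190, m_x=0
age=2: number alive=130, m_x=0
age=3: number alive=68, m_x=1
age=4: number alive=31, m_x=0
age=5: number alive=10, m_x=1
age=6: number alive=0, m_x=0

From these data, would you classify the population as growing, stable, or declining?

lx = nx/n0 = nx/300: 1, 0.63333…, 0.43333…, 0.22667…, 0.10333…, 0.03333…, 0
R0 = Σ lx·mx = 0 + 0 + 0 + 0.226667… + 0 + 0.033333… + 0 = 0.26…
R0 < 1, so the population is declining.

declining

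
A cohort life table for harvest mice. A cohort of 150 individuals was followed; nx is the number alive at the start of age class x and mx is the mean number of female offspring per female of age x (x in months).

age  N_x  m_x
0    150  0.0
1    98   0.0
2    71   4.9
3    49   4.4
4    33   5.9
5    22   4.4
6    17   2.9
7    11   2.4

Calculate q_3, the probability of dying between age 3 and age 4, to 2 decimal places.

lx = nx/n0 = nx/150: 1, 0.65333…, 0.47333…, 0.32667…, 0.22, 0.14667…, 0.11333…, 0.07333…
q_3 = (l_3 − l_4) / l_3 = (0.326667… − 0.22) / 0.326667…
     = 0.106667… / 0.326667… = 0.326531… → 0.33

0.33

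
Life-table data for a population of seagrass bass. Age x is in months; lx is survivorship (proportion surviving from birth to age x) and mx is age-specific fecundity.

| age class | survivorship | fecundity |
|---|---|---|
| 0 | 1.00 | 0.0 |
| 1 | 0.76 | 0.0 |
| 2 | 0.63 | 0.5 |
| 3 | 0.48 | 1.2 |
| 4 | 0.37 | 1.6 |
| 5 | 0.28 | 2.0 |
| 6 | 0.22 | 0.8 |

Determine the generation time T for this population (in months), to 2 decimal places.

lx·mx: 0, 0, 0.315, 0.576, 0.592, 0.56, 0.176 → R0 = 2.219
x·lx·mx: 0, 0, 0.63, 1.728, 2.368, 2.8, 1.056 → Σ = 8.582
T = 8.582 / 2.219 = 3.867508… → 3.87

3.87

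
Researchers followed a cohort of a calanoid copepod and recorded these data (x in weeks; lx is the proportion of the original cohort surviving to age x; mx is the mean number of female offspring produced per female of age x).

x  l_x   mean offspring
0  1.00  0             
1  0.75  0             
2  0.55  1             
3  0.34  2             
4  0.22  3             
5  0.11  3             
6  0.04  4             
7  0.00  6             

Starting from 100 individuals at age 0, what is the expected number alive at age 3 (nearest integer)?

34

Expected survivors = N0 · l_3 = 100 × 0.34 = 34 → 34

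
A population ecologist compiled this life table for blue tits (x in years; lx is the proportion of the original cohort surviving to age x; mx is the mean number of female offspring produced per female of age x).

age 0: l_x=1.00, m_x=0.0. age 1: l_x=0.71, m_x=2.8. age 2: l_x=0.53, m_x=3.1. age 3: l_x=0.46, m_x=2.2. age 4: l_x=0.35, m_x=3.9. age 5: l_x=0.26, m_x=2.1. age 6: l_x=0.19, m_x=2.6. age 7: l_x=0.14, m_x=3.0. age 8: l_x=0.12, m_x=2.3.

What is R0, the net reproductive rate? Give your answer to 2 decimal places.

7.74

lx·mx by age: 0, 1.988, 1.643, 1.012, 1.365, 0.546, 0.494, 0.42, 0.276
R0 = Σ lx·mx = 7.744 → 7.74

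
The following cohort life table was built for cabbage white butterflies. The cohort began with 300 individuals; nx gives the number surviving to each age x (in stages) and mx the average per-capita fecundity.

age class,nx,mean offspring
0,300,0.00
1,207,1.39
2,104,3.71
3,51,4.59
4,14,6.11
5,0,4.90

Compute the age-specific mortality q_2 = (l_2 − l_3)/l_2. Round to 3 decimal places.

0.510

lx = nx/n0 = nx/300: 1, 0.69, 0.34667…, 0.17, 0.04667…, 0
q_2 = (l_2 − l_3) / l_2 = (0.346667… − 0.17) / 0.346667…
     = 0.176667… / 0.346667… = 0.509615… → 0.510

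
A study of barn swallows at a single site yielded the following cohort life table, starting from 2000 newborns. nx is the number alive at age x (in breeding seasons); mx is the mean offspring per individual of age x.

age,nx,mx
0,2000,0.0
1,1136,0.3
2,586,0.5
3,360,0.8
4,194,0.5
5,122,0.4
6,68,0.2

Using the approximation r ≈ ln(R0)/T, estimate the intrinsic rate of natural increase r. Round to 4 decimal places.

lx = nx/n0 = nx/2000: 1, 0.568, 0.293, 0.18, 0.097, 0.061, 0.034
R0 = Σ lx·mx = 0 + 0.1704 + 0.1465 + 0.144 + 0.0485 + 0.0244 + 0.0068 = 0.5406
Σ x·lx·mx = 1.2522; T = 1.2522/0.5406 = 2.31632…
r ≈ ln(R0)/T = ln(0.5406)/2.31632… = -0.265541… → -0.2655

-0.2655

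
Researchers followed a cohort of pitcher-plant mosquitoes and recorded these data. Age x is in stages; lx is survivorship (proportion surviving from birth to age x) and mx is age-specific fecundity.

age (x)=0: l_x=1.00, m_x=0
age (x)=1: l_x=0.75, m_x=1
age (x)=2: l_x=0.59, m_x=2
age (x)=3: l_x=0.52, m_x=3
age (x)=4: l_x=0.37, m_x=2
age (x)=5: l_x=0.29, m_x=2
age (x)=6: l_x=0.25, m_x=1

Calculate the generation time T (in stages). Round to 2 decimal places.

2.99

lx·mx: 0, 0.75, 1.18, 1.56, 0.74, 0.58, 0.25 → R0 = 5.06
x·lx·mx: 0, 0.75, 2.36, 4.68, 2.96, 2.9, 1.5 → Σ = 15.15
T = 15.15 / 5.06 = 2.994071… → 2.99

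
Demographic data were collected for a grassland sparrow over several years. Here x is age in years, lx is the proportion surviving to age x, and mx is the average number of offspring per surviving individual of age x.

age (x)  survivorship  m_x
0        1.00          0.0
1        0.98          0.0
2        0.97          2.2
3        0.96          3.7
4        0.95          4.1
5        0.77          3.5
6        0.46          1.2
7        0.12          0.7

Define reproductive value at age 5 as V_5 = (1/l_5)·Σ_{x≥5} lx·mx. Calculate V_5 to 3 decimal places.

lx·mx for x ≥ 5: 2.695, 0.552, 0.084 → sum = 3.331
V_5 = 3.331 / l_5 = 3.331 / 0.77 = 4.325974… → 4.326

4.326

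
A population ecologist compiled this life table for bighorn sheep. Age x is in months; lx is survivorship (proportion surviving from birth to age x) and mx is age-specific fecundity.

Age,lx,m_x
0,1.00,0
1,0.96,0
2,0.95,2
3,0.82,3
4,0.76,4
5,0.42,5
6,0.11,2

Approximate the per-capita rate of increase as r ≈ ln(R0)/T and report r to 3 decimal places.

R0 = Σ lx·mx = 0 + 0 + 1.9 + 2.46 + 3.04 + 2.1 + 0.22 = 9.72
Σ x·lx·mx = 35.16; T = 35.16/9.72 = 3.61728…
r ≈ ln(R0)/T = ln(9.72)/3.61728… = 0.6287… → 0.629

0.629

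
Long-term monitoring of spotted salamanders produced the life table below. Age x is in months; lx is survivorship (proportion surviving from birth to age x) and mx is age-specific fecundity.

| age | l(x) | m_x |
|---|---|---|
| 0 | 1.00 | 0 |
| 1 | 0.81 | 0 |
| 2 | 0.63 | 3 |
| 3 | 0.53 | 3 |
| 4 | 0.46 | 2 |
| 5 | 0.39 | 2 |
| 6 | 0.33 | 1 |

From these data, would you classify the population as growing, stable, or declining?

R0 = Σ lx·mx = 0 + 0 + 1.89 + 1.59 + 0.92 + 0.78 + 0.33 = 5.51
R0 > 1, so the population is growing.

growing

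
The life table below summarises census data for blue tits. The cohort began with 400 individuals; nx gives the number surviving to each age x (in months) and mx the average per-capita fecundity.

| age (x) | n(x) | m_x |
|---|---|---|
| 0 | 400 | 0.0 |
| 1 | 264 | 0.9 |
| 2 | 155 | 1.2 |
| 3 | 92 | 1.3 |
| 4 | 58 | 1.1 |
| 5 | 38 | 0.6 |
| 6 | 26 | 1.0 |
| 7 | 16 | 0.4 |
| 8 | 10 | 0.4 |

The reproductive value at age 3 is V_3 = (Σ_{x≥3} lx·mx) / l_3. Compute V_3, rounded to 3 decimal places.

2.637

lx = nx/n0 = nx/400: 1, 0.66, 0.3875, 0.23, 0.145, 0.095, 0.065, 0.04, 0.025
lx·mx for x ≥ 3: 0.299, 0.1595, 0.057, 0.065, 0.016, 0.01 → sum = 0.6065
V_3 = 0.6065 / l_3 = 0.6065 / 0.23 = 2.636957… → 2.637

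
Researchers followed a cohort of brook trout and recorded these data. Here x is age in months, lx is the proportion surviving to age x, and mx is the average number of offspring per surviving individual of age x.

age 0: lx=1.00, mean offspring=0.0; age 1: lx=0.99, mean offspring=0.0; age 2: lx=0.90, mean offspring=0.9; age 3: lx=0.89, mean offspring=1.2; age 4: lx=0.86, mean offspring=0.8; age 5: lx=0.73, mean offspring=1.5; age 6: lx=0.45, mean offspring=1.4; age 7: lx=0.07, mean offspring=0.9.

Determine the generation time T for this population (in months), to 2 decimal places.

lx·mx: 0, 0, 0.81, 1.068, 0.688, 1.095, 0.63, 0.063 → R0 = 4.354
x·lx·mx: 0, 0, 1.62, 3.204, 2.752, 5.475, 3.78, 0.441 → Σ = 17.272
T = 17.272 / 4.354 = 3.966927… → 3.97

3.97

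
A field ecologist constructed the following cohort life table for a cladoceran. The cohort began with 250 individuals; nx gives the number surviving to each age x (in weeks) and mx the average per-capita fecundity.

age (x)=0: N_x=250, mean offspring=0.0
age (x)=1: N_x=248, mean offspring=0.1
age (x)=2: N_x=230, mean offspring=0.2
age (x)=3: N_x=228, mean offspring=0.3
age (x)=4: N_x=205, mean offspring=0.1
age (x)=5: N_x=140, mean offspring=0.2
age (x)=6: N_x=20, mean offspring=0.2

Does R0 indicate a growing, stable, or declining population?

lx = nx/n0 = nx/250: 1, 0.992, 0.92, 0.912, 0.82, 0.56, 0.08
R0 = Σ lx·mx = 0 + 0.0992 + 0.184 + 0.2736 + 0.082 + 0.112 + 0.016 = 0.7668
R0 < 1, so the population is declining.

declining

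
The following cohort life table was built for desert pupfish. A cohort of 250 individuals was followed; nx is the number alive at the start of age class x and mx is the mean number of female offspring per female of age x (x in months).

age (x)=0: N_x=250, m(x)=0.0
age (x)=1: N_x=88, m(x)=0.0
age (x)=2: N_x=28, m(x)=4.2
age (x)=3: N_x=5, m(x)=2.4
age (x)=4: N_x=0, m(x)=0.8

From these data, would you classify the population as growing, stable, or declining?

lx = nx/n0 = nx/250: 1, 0.352, 0.112, 0.02, 0
R0 = Σ lx·mx = 0 + 0 + 0.4704 + 0.048 + 0 = 0.5184
R0 < 1, so the population is declining.

declining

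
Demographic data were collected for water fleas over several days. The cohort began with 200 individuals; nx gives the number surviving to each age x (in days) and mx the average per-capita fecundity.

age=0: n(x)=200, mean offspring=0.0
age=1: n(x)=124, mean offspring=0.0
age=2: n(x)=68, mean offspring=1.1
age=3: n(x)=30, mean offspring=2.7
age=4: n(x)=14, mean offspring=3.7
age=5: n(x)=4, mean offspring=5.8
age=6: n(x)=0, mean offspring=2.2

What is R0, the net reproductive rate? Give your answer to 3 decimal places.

1.154

lx = nx/n0 = nx/200: 1, 0.62, 0.34, 0.15, 0.07, 0.02, 0
lx·mx by age: 0, 0, 0.374, 0.405, 0.259, 0.116, 0
R0 = Σ lx·mx = 1.154 → 1.154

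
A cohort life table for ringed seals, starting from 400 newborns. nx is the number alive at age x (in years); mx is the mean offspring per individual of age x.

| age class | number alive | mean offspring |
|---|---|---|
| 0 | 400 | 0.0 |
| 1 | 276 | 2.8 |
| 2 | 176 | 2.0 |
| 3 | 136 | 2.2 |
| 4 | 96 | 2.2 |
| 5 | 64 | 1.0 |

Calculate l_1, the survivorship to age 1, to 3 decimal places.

l_1 = n_1/n_0 = 276/400 = 0.69 → 0.690

0.690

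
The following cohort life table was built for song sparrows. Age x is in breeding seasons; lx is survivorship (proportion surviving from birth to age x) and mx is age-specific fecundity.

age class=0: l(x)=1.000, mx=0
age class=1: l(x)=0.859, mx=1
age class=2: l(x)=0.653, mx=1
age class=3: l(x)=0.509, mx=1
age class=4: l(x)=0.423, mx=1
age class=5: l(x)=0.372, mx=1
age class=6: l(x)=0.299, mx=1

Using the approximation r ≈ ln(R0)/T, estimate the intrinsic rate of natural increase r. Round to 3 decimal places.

R0 = Σ lx·mx = 0 + 0.859 + 0.653 + 0.509 + 0.423 + 0.372 + 0.299 = 3.115
Σ x·lx·mx = 9.038; T = 9.038/3.115 = 2.90144…
r ≈ ln(R0)/T = ln(3.115)/2.90144… = 0.39161… → 0.392

0.392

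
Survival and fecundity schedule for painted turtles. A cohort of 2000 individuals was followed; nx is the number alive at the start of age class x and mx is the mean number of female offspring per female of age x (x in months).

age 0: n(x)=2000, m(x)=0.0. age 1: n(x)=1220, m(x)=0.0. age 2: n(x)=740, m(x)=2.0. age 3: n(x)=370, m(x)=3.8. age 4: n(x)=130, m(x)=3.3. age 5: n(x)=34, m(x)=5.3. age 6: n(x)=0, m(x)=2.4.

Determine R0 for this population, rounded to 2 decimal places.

lx = nx/n0 = nx/2000: 1, 0.61, 0.37, 0.185, 0.065, 0.017, 0
lx·mx by age: 0, 0, 0.74, 0.703, 0.2145, 0.0901, 0
R0 = Σ lx·mx = 1.7476 → 1.75

1.75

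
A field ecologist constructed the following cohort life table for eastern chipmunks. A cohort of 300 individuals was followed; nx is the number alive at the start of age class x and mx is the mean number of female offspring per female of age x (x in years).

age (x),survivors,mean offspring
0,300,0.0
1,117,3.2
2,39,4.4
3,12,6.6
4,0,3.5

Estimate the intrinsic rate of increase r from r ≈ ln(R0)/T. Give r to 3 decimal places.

0.481

lx = nx/n0 = nx/300: 1, 0.39, 0.13, 0.04, 0
R0 = Σ lx·mx = 0 + 1.248 + 0.572 + 0.264 + 0 = 2.084
Σ x·lx·mx = 3.184; T = 3.184/2.084 = 1.52783…
r ≈ ln(R0)/T = ln(2.084)/1.52783… = 0.48061… → 0.481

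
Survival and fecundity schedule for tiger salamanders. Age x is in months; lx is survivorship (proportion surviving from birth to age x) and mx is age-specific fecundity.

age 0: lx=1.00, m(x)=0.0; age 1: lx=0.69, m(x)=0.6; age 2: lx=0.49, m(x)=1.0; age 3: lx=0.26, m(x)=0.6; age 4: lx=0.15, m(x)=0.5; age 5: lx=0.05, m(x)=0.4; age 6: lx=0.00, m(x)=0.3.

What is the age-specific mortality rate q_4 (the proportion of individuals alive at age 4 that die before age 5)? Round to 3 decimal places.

0.667

q_4 = (l_4 − l_5) / l_4 = (0.15 − 0.05) / 0.15
     = 0.1 / 0.15 = 0.666667… → 0.667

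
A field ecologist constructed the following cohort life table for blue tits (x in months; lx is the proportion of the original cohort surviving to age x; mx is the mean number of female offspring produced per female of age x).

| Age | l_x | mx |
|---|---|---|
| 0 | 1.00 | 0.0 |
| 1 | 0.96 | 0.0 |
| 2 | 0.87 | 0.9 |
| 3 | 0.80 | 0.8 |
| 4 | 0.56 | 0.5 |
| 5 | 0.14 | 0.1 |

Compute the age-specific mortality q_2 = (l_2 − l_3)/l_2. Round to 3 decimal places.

0.080

q_2 = (l_2 − l_3) / l_2 = (0.87 − 0.8) / 0.87
     = 0.07 / 0.87 = 0.08046… → 0.080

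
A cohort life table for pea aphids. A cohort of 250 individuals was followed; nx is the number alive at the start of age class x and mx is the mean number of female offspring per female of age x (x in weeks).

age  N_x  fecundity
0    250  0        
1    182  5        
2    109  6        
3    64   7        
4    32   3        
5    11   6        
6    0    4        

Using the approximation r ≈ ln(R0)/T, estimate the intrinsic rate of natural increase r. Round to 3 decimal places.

1.100

lx = nx/n0 = nx/250: 1, 0.728, 0.436, 0.256, 0.128, 0.044, 0
R0 = Σ lx·mx = 0 + 3.64 + 2.616 + 1.792 + 0.384 + 0.264 + 0 = 8.696
Σ x·lx·mx = 17.104; T = 17.104/8.696 = 1.96688…
r ≈ ln(R0)/T = ln(8.696)/1.96688… = 1.09964… → 1.100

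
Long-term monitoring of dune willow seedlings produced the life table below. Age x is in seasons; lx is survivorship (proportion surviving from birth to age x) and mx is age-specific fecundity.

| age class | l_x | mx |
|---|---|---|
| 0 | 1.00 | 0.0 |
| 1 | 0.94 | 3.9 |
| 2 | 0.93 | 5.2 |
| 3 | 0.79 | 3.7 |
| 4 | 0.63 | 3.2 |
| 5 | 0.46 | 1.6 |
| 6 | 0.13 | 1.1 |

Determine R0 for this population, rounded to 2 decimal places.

14.32

lx·mx by age: 0, 3.666, 4.836, 2.923, 2.016, 0.736, 0.143
R0 = Σ lx·mx = 14.32 → 14.32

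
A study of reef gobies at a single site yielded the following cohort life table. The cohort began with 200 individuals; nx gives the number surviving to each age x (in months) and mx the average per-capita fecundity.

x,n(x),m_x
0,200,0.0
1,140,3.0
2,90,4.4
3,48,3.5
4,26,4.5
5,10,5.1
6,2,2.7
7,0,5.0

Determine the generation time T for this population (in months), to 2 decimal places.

2.14

lx = nx/n0 = nx/200: 1, 0.7, 0.45, 0.24, 0.13, 0.05, 0.01, 0
lx·mx: 0, 2.1, 1.98, 0.84, 0.585, 0.255, 0.027, 0 → R0 = 5.787
x·lx·mx: 0, 2.1, 3.96, 2.52, 2.34, 1.275, 0.162, 0 → Σ = 12.357
T = 12.357 / 5.787 = 2.135303… → 2.14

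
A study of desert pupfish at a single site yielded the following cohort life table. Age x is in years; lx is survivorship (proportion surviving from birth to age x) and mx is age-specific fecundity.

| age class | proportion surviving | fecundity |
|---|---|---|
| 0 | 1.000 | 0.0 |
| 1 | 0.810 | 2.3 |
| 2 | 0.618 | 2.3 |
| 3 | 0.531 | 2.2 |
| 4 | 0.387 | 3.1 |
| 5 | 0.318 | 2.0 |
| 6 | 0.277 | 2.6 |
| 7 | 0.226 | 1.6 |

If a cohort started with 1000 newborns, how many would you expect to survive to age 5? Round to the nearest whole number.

Expected survivors = N0 · l_5 = 1000 × 0.318 = 318 → 318

318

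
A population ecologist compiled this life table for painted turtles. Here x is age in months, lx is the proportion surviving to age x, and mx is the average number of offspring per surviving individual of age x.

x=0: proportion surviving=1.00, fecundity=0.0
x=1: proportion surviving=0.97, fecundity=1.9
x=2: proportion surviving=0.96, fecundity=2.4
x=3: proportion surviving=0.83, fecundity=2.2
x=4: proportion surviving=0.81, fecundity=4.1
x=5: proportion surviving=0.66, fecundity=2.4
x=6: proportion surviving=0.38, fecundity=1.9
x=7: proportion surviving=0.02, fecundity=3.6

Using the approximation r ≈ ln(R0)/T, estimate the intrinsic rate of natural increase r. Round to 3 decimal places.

0.755

R0 = Σ lx·mx = 0 + 1.843 + 2.304 + 1.826 + 3.321 + 1.584 + 0.722 + 0.072 = 11.672
Σ x·lx·mx = 37.969; T = 37.969/11.672 = 3.253…
r ≈ ln(R0)/T = ln(11.672)/3.253… = 0.75536… → 0.755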